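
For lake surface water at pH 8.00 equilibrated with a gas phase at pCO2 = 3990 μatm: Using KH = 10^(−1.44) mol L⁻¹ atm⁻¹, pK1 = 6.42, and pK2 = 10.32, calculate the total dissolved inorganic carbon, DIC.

DIC = 5.68 mmol/L

[CO2*] = KH · pCO2 = 10^(−1.44) × 3990×10^-6 = 1.449×10^-4 mol/L
α₀ = 1/(1 + K1/[H⁺] + K1K2/[H⁺]²) = 1/(1 + 10^+1.58 + 10^-0.74) = 0.02551
DIC = [CO2*]/α₀ = 1.449×10^-4 / 0.02551 = 5.68 mmol/L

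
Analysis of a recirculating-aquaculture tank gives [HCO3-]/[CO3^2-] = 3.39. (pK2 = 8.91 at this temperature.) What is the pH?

From K2 = [H⁺][CO3^2-]/[HCO3-]:  pH = pK2 − log₁₀([HCO3-]/[CO3^2-])
log₁₀(3.39) = +0.530
pH = 8.91 − (+0.530) = 8.38

pH = 8.38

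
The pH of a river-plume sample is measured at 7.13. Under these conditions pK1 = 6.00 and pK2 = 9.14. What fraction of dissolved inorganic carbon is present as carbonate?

α₂ = 1 / (1 + [H⁺]/K2 + [H⁺]²/(K1K2)) = 1 / (1 + 10^+2.01 + 10^+0.88)
   = 1 / (1 + 102.33 + 7.5858) = 1/110.92 = 0.009016

α₂ = 0.00902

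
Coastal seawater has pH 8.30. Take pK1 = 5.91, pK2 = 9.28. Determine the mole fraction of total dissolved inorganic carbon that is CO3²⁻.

α₂ = 1 / (1 + [H⁺]/K2 + [H⁺]²/(K1K2)) = 1 / (1 + 10^+0.98 + 10^-1.41)
   = 1 / (1 + 9.5499 + 0.038905) = 1/10.589 = 0.09444

α₂ = 0.0944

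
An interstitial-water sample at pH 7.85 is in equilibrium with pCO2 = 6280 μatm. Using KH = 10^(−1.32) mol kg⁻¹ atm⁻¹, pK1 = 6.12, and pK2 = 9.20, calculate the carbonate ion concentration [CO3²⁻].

[CO2*] = KH · pCO2 = 10^(−1.32) × 6280×10^-6 = 3.006×10^-4 mol/kg
α₀ = 1/(1 + K1/[H⁺] + K1K2/[H⁺]²) = 1/(1 + 10^+1.73 + 10^+0.38) = 0.01751
DIC = [CO2*]/α₀ = 3.006×10^-4 / 0.01751 = 17.16 mmol/kg
[CO3²⁻] = α₂·DIC; α₂ = 0.04201, so [CO3²⁻] = 0.04201 × 17.16 = 0.721 mmol/kg

[CO3²⁻] = 0.721 mmol/kg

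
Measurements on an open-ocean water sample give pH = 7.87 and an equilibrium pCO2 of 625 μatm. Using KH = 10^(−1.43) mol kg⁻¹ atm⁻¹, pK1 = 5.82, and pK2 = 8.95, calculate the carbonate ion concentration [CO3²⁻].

[CO3²⁻] = 0.217 mmol/kg

[CO2*] = KH · pCO2 = 10^(−1.43) × 625×10^-6 = 2.322×10^-5 mol/kg
α₀ = 1/(1 + K1/[H⁺] + K1K2/[H⁺]²) = 1/(1 + 10^+2.05 + 10^+0.97) = 0.008161
DIC = [CO2*]/α₀ = 2.322×10^-5 / 0.008161 = 2.845 mmol/kg
[CO3²⁻] = α₂·DIC; α₂ = 0.07616, so [CO3²⁻] = 0.07616 × 2.845 = 0.217 mmol/kg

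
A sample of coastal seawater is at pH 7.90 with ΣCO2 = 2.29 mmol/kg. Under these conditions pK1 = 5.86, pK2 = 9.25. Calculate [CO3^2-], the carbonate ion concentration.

[CO3²⁻] = 0.0971 mmol/kg

α₂ = 1 / (1 + [H⁺]/K2 + [H⁺]²/(K1K2)) = 1 / (1 + 10^+1.35 + 10^-0.69)
   = 1 / (1 + 22.387 + 0.20417) = 1/23.591 = 0.04239
[CO3²⁻] = α₂ × DIC = 0.04239 × 2.29 = 0.0971 mmol/kg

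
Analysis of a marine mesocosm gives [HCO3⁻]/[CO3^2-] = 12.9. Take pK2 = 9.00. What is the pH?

pH = 7.89

From K2 = [H⁺][CO3^2-]/[HCO3⁻]:  pH = pK2 − log₁₀([HCO3⁻]/[CO3^2-])
log₁₀(12.9) = +1.111
pH = 9.00 − (+1.111) = 7.89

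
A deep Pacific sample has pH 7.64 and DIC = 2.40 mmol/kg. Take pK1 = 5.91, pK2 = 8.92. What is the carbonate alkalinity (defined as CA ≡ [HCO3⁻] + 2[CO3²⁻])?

CA = 2.48 mmol/kg

CA = [HCO3⁻] + 2[CO3²⁻] = (α₁ + 2α₂)·DIC
At pH 7.64: [H⁺]/K1 = 10^-1.73 = 0.018621, K2/[H⁺] = 10^-1.28 = 0.052481
α₁ = 1/(1 + 0.018621 + 0.052481) = 1/1.0711 = 0.9336; α₂ = α₁·K2/[H⁺] = 0.04900
α₁ + 2α₂ = 1.0316
CA = 1.0316 × 2.40 = 2.48 mmol/kg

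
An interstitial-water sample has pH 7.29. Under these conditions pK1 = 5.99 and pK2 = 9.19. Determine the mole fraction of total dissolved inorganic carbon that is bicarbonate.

α₁ = 0.941

α₁ = 1 / (1 + [H⁺]/K1 + K2/[H⁺]) = 1 / (1 + 10^-1.30 + 10^-1.90)
   = 1 / (1 + 0.050119 + 0.012589) = 1/1.0627 = 0.9410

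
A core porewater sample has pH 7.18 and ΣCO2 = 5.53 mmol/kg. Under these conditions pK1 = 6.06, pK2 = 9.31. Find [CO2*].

α₀ = 1 / (1 + K1/[H⁺] + K1K2/[H⁺]²) = 1 / (1 + 10^+1.12 + 10^-1.01)
   = 1 / (1 + 13.183 + 0.097724) = 1/14.280 = 0.07003
[CO2*] = α₀ × DIC = 0.07003 × 5.53 = 0.387 mmol/kg

[CO2*] = 0.387 mmol/kg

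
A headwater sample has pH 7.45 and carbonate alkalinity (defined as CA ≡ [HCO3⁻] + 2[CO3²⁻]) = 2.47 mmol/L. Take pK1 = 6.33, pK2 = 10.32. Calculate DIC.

CA = [HCO3⁻] + 2[CO3²⁻] = (α₁ + 2α₂)·DIC
At pH 7.45: [H⁺]/K1 = 10^-1.12 = 0.075858, K2/[H⁺] = 10^-2.87 = 0.0013490
α₁ = 1/(1 + 0.075858 + 0.0013490) = 1/1.0772 = 0.9283; α₂ = α₁·K2/[H⁺] = 0.001252
α₁ + 2α₂ = 0.9308
DIC = CA / (α₁ + 2α₂) = 2.47 / 0.9308 = 2.65 mmol/L

DIC = 2.65 mmol/L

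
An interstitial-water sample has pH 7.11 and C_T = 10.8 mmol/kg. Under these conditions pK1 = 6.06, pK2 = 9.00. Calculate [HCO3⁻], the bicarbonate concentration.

[HCO3⁻] = 9.80 mmol/kg

α₁ = 1 / (1 + [H⁺]/K1 + K2/[H⁺]) = 1 / (1 + 10^-1.05 + 10^-1.89)
   = 1 / (1 + 0.089125 + 0.012882) = 1/1.1020 = 0.9074
[HCO3⁻] = α₁ × DIC = 0.9074 × 10.8 = 9.80 mmol/kg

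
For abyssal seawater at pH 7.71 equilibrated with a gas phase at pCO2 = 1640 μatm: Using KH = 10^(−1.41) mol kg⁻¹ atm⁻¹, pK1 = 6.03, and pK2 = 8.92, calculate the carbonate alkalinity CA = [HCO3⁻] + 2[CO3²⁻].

[CO2*] = KH · pCO2 = 10^(−1.41) × 1640×10^-6 = 6.380×10^-5 mol/kg
α₀ = 1/(1 + K1/[H⁺] + K1K2/[H⁺]²) = 1/(1 + 10^+1.68 + 10^+0.47) = 0.01930
DIC = [CO2*]/α₀ = 6.380×10^-5 / 0.01930 = 3.306 mmol/kg
CA = (α₁ + 2α₂)·DIC = (0.9237 + 2×0.05696) × 3.306 = 3.43 mmol/kg

CA = 3.43 mmol/kg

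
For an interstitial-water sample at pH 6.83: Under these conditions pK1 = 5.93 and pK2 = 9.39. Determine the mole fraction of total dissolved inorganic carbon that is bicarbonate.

α₁ = 0.886

α₁ = 1 / (1 + [H⁺]/K1 + K2/[H⁺]) = 1 / (1 + 10^-0.90 + 10^-2.56)
   = 1 / (1 + 0.12589 + 0.0027542) = 1/1.1286 = 0.8860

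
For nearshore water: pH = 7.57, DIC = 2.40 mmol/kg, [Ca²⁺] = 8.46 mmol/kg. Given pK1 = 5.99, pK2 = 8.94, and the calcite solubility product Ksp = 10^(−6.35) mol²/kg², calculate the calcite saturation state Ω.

Ω = 1.81

α₂ = 1 / (1 + [H⁺]/K2 + [H⁺]²/(K1K2)) = 1 / (1 + 10^+1.37 + 10^-0.21)
   = 1 / (1 + 23.442 + 0.61660) = 1/25.059 = 0.03991
[CO3²⁻] = α₂ × DIC = 0.03991 × 2.40 = 0.09577 mmol/kg
Ksp = 10^(−6.35) = 4.467×10^-7
Ω = [Ca²⁺][CO3²⁻]/Ksp = (8.46×10^-3)(9.577×10^-5) / 4.467×10^-7 = 1.81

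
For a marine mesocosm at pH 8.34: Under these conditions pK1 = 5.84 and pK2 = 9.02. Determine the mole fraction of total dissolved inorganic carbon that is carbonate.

α₂ = 1 / (1 + [H⁺]/K2 + [H⁺]²/(K1K2)) = 1 / (1 + 10^+0.68 + 10^-1.82)
   = 1 / (1 + 4.7863 + 0.015136) = 1/5.8014 = 0.1724

α₂ = 0.172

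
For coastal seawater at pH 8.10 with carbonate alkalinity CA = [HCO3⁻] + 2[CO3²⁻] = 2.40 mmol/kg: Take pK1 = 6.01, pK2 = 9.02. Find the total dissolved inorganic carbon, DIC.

CA = [HCO3⁻] + 2[CO3²⁻] = (α₁ + 2α₂)·DIC
At pH 8.10: [H⁺]/K1 = 10^-2.09 = 0.0081283, K2/[H⁺] = 10^-0.92 = 0.12023
α₁ = 1/(1 + 0.0081283 + 0.12023) = 1/1.1284 = 0.8862; α₂ = α₁·K2/[H⁺] = 0.1066
α₁ + 2α₂ = 1.0993
DIC = CA / (α₁ + 2α₂) = 2.40 / 1.0993 = 2.18 mmol/kg

DIC = 2.18 mmol/kg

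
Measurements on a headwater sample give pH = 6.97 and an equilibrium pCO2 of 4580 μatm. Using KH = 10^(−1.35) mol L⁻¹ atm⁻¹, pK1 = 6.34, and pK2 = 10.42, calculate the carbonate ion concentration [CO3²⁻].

[CO2*] = KH · pCO2 = 10^(−1.35) × 4580×10^-6 = 2.046×10^-4 mol/L
α₀ = 1/(1 + K1/[H⁺] + K1K2/[H⁺]²) = 1/(1 + 10^+0.63 + 10^-2.82) = 0.1899
DIC = [CO2*]/α₀ = 2.046×10^-4 / 0.1899 = 1.078 mmol/L
[CO3²⁻] = α₂·DIC; α₂ = 0.0002874, so [CO3²⁻] = 0.0002874 × 1.078 = 0.000310 mmol/L = 0.310 μmol/L

[CO3²⁻] = 0.310 μmol/L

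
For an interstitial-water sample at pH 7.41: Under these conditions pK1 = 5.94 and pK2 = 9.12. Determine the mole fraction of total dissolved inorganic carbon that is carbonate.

α₂ = 1 / (1 + [H⁺]/K2 + [H⁺]²/(K1K2)) = 1 / (1 + 10^+1.71 + 10^+0.24)
   = 1 / (1 + 51.286 + 1.7378) = 1/54.024 = 0.01851

α₂ = 0.0185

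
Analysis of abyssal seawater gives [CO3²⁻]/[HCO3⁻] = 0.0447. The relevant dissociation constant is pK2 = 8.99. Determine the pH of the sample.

pH = 7.64

From K2 = [H⁺][CO3²⁻]/[HCO3⁻]:  pH = pK2 + log₁₀([CO3²⁻]/[HCO3⁻])
log₁₀(0.0447) = -1.350
pH = 8.99 + (-1.350) = 7.64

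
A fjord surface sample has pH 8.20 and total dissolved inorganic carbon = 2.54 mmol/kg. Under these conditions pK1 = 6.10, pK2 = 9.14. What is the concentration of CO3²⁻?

α₂ = 1 / (1 + [H⁺]/K2 + [H⁺]²/(K1K2)) = 1 / (1 + 10^+0.94 + 10^-1.16)
   = 1 / (1 + 8.7096 + 0.069183) = 1/9.7788 = 0.1023
[CO3²⁻] = α₂ × DIC = 0.1023 × 2.54 = 0.260 mmol/kg

[CO3²⁻] = 0.260 mmol/kg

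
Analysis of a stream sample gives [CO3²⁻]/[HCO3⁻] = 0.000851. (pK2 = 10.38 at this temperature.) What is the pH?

pH = 7.31

From K2 = [H⁺][CO3²⁻]/[HCO3⁻]:  pH = pK2 + log₁₀([CO3²⁻]/[HCO3⁻])
log₁₀(0.000851) = -3.070
pH = 10.38 + (-3.070) = 7.31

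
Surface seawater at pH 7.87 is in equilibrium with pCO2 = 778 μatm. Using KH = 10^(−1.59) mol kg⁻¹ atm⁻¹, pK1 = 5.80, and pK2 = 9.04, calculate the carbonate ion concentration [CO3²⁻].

[CO3²⁻] = 0.159 mmol/kg

[CO2*] = KH · pCO2 = 10^(−1.59) × 778×10^-6 = 2.000×10^-5 mol/kg
α₀ = 1/(1 + K1/[H⁺] + K1K2/[H⁺]²) = 1/(1 + 10^+2.07 + 10^+0.90) = 0.007909
DIC = [CO2*]/α₀ = 2.000×10^-5 / 0.007909 = 2.528 mmol/kg
[CO3²⁻] = α₂·DIC; α₂ = 0.06283, so [CO3²⁻] = 0.06283 × 2.528 = 0.159 mmol/kg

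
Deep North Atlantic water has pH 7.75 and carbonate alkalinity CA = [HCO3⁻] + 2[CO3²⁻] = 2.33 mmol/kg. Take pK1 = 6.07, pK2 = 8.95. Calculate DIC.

DIC = 2.24 mmol/kg

CA = [HCO3⁻] + 2[CO3²⁻] = (α₁ + 2α₂)·DIC
At pH 7.75: [H⁺]/K1 = 10^-1.68 = 0.020893, K2/[H⁺] = 10^-1.20 = 0.063096
α₁ = 1/(1 + 0.020893 + 0.063096) = 1/1.0840 = 0.9225; α₂ = α₁·K2/[H⁺] = 0.05821
α₁ + 2α₂ = 1.0389
DIC = CA / (α₁ + 2α₂) = 2.33 / 1.0389 = 2.24 mmol/kg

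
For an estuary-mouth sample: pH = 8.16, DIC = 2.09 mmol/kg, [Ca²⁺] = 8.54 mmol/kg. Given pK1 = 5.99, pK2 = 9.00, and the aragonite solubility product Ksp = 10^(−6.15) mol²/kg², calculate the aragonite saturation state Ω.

α₂ = 1 / (1 + [H⁺]/K2 + [H⁺]²/(K1K2)) = 1 / (1 + 10^+0.84 + 10^-1.33)
   = 1 / (1 + 6.9183 + 0.046774) = 1/7.9651 = 0.1255
[CO3²⁻] = α₂ × DIC = 0.1255 × 2.09 = 0.2624 mmol/kg
Ksp = 10^(−6.15) = 7.079×10^-7
Ω = [Ca²⁺][CO3²⁻]/Ksp = (8.54×10^-3)(2.624×10^-4) / 7.079×10^-7 = 3.17

Ω = 3.17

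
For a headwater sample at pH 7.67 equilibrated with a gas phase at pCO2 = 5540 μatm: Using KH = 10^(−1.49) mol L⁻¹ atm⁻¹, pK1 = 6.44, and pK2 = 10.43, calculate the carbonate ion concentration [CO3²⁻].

[CO2*] = KH · pCO2 = 10^(−1.49) × 5540×10^-6 = 1.793×10^-4 mol/L
α₀ = 1/(1 + K1/[H⁺] + K1K2/[H⁺]²) = 1/(1 + 10^+1.23 + 10^-1.53) = 0.05552
DIC = [CO2*]/α₀ = 1.793×10^-4 / 0.05552 = 3.229 mmol/L
[CO3²⁻] = α₂·DIC; α₂ = 0.001638, so [CO3²⁻] = 0.001638 × 3.229 = 0.00529 mmol/L = 5.29 μmol/L

[CO3²⁻] = 5.29 μmol/L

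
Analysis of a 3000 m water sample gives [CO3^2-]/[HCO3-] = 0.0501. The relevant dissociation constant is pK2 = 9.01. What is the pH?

pH = 7.71

From K2 = [H⁺][CO3^2-]/[HCO3-]:  pH = pK2 + log₁₀([CO3^2-]/[HCO3-])
log₁₀(0.0501) = -1.300
pH = 9.01 + (-1.300) = 7.71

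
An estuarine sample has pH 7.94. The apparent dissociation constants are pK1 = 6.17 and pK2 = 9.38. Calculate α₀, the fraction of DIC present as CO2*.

α₀ = 0.0161

α₀ = 1 / (1 + K1/[H⁺] + K1K2/[H⁺]²) = 1 / (1 + 10^+1.77 + 10^+0.33)
   = 1 / (1 + 58.884 + 2.1380) = 1/62.022 = 0.01612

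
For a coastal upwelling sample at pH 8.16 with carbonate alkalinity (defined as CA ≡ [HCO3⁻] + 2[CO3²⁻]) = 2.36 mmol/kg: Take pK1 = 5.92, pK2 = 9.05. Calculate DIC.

CA = [HCO3⁻] + 2[CO3²⁻] = (α₁ + 2α₂)·DIC
At pH 8.16: [H⁺]/K1 = 10^-2.24 = 0.0057544, K2/[H⁺] = 10^-0.89 = 0.12882
α₁ = 1/(1 + 0.0057544 + 0.12882) = 1/1.1346 = 0.8814; α₂ = α₁·K2/[H⁺] = 0.1135
α₁ + 2α₂ = 1.1085
DIC = CA / (α₁ + 2α₂) = 2.36 / 1.1085 = 2.13 mmol/kg

DIC = 2.13 mmol/kg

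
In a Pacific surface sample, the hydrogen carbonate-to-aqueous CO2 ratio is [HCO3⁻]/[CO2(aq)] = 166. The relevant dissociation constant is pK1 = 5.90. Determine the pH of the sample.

pH = 8.12

From K1 = [H⁺][HCO3⁻]/[CO2(aq)]:  pH = pK1 + log₁₀([HCO3⁻]/[CO2(aq)])
log₁₀(166) = +2.220
pH = 5.90 + (+2.220) = 8.12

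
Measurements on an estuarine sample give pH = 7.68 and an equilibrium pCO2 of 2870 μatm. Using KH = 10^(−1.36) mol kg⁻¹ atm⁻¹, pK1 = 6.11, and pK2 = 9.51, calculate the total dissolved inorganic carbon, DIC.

DIC = 4.85 mmol/kg

[CO2*] = KH · pCO2 = 10^(−1.36) × 2870×10^-6 = 1.253×10^-4 mol/kg
α₀ = 1/(1 + K1/[H⁺] + K1K2/[H⁺]²) = 1/(1 + 10^+1.57 + 10^-0.26) = 0.02584
DIC = [CO2*]/α₀ = 1.253×10^-4 / 0.02584 = 4.85 mmol/kg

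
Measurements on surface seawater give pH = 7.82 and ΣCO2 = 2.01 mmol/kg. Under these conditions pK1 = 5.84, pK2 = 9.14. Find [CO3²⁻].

[CO3²⁻] = 0.0909 mmol/kg

α₂ = 1 / (1 + [H⁺]/K2 + [H⁺]²/(K1K2)) = 1 / (1 + 10^+1.32 + 10^-0.66)
   = 1 / (1 + 20.893 + 0.21878) = 1/22.112 = 0.04522
[CO3²⁻] = α₂ × DIC = 0.04522 × 2.01 = 0.0909 mmol/kg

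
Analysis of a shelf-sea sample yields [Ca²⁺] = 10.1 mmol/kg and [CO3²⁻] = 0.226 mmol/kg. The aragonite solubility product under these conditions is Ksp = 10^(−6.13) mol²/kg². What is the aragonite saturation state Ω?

Ω = 3.08

Ksp = 10^(−6.13) = 7.413×10^-7
Ω = [Ca²⁺][CO3²⁻]/Ksp = (10.1×10^-3)(0.226×10^-3) / 7.413×10^-7 = 3.08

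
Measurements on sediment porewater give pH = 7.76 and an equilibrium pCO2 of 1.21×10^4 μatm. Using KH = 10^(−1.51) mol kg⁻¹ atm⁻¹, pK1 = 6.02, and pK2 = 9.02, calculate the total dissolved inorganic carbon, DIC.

DIC = 22.1 mmol/kg

[CO2*] = KH · pCO2 = 10^(−1.51) × 1.21×10^4×10^-6 = 3.739×10^-4 mol/kg
α₀ = 1/(1 + K1/[H⁺] + K1K2/[H⁺]²) = 1/(1 + 10^+1.74 + 10^+0.48) = 0.01696
DIC = [CO2*]/α₀ = 3.739×10^-4 / 0.01696 = 22.1 mmol/kg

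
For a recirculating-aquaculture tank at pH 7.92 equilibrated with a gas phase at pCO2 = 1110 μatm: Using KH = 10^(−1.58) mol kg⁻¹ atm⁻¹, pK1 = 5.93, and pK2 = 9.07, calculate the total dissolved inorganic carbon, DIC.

[CO2*] = KH · pCO2 = 10^(−1.58) × 1110×10^-6 = 2.920×10^-5 mol/kg
α₀ = 1/(1 + K1/[H⁺] + K1K2/[H⁺]²) = 1/(1 + 10^+1.99 + 10^+0.84) = 0.009466
DIC = [CO2*]/α₀ = 2.920×10^-5 / 0.009466 = 3.08 mmol/kg

DIC = 3.08 mmol/kg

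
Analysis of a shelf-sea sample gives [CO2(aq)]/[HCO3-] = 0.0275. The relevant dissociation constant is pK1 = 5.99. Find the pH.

pH = 7.55

From K1 = [H⁺][HCO3-]/[CO2(aq)]:  pH = pK1 − log₁₀([CO2(aq)]/[HCO3-])
log₁₀(0.0275) = -1.561
pH = 5.99 − (-1.561) = 7.55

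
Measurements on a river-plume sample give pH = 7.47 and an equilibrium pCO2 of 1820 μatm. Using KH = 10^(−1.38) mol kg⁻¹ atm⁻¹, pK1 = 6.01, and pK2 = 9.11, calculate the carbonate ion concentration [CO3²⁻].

[CO2*] = KH · pCO2 = 10^(−1.38) × 1820×10^-6 = 7.587×10^-5 mol/kg
α₀ = 1/(1 + K1/[H⁺] + K1K2/[H⁺]²) = 1/(1 + 10^+1.46 + 10^-0.18) = 0.03279
DIC = [CO2*]/α₀ = 7.587×10^-5 / 0.03279 = 2.314 mmol/kg
[CO3²⁻] = α₂·DIC; α₂ = 0.02166, so [CO3²⁻] = 0.02166 × 2.314 = 0.0501 mmol/kg

[CO3²⁻] = 0.0501 mmol/kg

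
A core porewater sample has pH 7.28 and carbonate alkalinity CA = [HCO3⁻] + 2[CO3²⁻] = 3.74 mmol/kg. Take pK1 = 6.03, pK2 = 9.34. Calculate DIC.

DIC = 3.91 mmol/kg

CA = [HCO3⁻] + 2[CO3²⁻] = (α₁ + 2α₂)·DIC
At pH 7.28: [H⁺]/K1 = 10^-1.25 = 0.056234, K2/[H⁺] = 10^-2.06 = 0.0087096
α₁ = 1/(1 + 0.056234 + 0.0087096) = 1/1.0649 = 0.9390; α₂ = α₁·K2/[H⁺] = 0.008178
α₁ + 2α₂ = 0.9554
DIC = CA / (α₁ + 2α₂) = 3.74 / 0.9554 = 3.91 mmol/kg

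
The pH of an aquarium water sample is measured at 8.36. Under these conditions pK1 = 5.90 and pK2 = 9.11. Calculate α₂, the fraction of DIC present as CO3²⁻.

α₂ = 0.151

α₂ = 1 / (1 + [H⁺]/K2 + [H⁺]²/(K1K2)) = 1 / (1 + 10^+0.75 + 10^-1.71)
   = 1 / (1 + 5.6234 + 0.019498) = 1/6.6429 = 0.1505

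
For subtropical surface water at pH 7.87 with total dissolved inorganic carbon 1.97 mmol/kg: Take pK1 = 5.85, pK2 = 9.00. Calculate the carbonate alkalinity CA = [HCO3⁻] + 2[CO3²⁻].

CA = 2.09 mmol/kg

CA = [HCO3⁻] + 2[CO3²⁻] = (α₁ + 2α₂)·DIC
At pH 7.87: [H⁺]/K1 = 10^-2.02 = 0.0095499, K2/[H⁺] = 10^-1.13 = 0.074131
α₁ = 1/(1 + 0.0095499 + 0.074131) = 1/1.0837 = 0.9228; α₂ = α₁·K2/[H⁺] = 0.06841
α₁ + 2α₂ = 1.0596
CA = 1.0596 × 1.97 = 2.09 mmol/kg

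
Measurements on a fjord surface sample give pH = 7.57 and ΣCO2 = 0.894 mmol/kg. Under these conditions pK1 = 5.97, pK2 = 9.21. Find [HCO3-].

[HCO3⁻] = 0.853 mmol/kg

α₁ = 1 / (1 + [H⁺]/K1 + K2/[H⁺]) = 1 / (1 + 10^-1.60 + 10^-1.64)
   = 1 / (1 + 0.025119 + 0.022909) = 1/1.0480 = 0.9542
[HCO3⁻] = α₁ × DIC = 0.9542 × 0.894 = 0.853 mmol/kg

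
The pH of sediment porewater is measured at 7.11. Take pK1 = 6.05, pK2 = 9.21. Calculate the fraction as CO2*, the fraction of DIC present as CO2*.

α₀ = 0.0795

α₀ = 1 / (1 + K1/[H⁺] + K1K2/[H⁺]²) = 1 / (1 + 10^+1.06 + 10^-1.04)
   = 1 / (1 + 11.482 + 0.091201) = 1/12.573 = 0.07954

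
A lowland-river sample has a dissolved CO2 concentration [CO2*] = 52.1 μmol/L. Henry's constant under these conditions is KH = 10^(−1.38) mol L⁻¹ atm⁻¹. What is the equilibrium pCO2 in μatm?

pCO2 = 1250 μatm

KH = 10^(−1.38) = 4.169×10^-2 mol L⁻¹ atm⁻¹
pCO2 = [CO2*]/KH = 52.1×10^-6 / 4.169×10^-2 = 1.25×10^-3 atm = 1250 μatm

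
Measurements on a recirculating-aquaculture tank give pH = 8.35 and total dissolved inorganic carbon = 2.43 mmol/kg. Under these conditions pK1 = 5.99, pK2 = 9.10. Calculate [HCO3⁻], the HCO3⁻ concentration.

[HCO3⁻] = 2.06 mmol/kg

α₁ = 1 / (1 + [H⁺]/K1 + K2/[H⁺]) = 1 / (1 + 10^-2.36 + 10^-0.75)
   = 1 / (1 + 0.0043652 + 0.17783) = 1/1.1822 = 0.8459
[HCO3⁻] = α₁ × DIC = 0.8459 × 2.43 = 2.06 mmol/kg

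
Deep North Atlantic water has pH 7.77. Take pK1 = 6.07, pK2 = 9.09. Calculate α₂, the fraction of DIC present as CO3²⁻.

α₂ = 1 / (1 + [H⁺]/K2 + [H⁺]²/(K1K2)) = 1 / (1 + 10^+1.32 + 10^-0.38)
   = 1 / (1 + 20.893 + 0.41687) = 1/22.310 = 0.04482

α₂ = 0.0448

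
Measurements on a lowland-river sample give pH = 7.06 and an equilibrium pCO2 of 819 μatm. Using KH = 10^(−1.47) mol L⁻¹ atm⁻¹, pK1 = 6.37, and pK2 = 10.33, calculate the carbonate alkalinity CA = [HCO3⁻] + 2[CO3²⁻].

[CO2*] = KH · pCO2 = 10^(−1.47) × 819×10^-6 = 2.775×10^-5 mol/L
α₀ = 1/(1 + K1/[H⁺] + K1K2/[H⁺]²) = 1/(1 + 10^+0.69 + 10^-2.58) = 0.1695
DIC = [CO2*]/α₀ = 2.775×10^-5 / 0.1695 = 0.1637 mmol/L
CA = (α₁ + 2α₂)·DIC = (0.8301 + 2×0.0004458) × 0.1637 = 0.136 mmol/L

CA = 0.136 mmol/L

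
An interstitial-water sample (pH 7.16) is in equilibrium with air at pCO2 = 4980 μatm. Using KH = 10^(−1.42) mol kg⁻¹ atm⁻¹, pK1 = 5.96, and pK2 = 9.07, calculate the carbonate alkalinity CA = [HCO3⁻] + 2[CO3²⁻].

[CO2*] = KH · pCO2 = 10^(−1.42) × 4980×10^-6 = 1.893×10^-4 mol/kg
α₀ = 1/(1 + K1/[H⁺] + K1K2/[H⁺]²) = 1/(1 + 10^+1.20 + 10^-0.71) = 0.05867
DIC = [CO2*]/α₀ = 1.893×10^-4 / 0.05867 = 3.227 mmol/kg
CA = (α₁ + 2α₂)·DIC = (0.9299 + 2×0.01144) × 3.227 = 3.07 mmol/kg

CA = 3.07 mmol/kg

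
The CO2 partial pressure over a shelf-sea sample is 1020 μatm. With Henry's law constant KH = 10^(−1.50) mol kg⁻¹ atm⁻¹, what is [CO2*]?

KH = 10^(−1.50) = 3.162×10^-2 mol kg⁻¹ atm⁻¹
[CO2*] = KH · pCO2 = 3.162×10^-2 × 1020×10^-6 atm = 3.23×10^-5 mol/kg

[CO2*] = 32.3 μmol/kg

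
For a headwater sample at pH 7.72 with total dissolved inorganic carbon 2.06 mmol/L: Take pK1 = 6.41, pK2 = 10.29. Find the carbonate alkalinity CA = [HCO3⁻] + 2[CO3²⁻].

CA = 1.97 mmol/L

CA = [HCO3⁻] + 2[CO3²⁻] = (α₁ + 2α₂)·DIC
At pH 7.72: [H⁺]/K1 = 10^-1.31 = 0.048978, K2/[H⁺] = 10^-2.57 = 0.0026915
α₁ = 1/(1 + 0.048978 + 0.0026915) = 1/1.0517 = 0.9509; α₂ = α₁·K2/[H⁺] = 0.002559
α₁ + 2α₂ = 0.9560
CA = 0.9560 × 2.06 = 1.97 mmol/L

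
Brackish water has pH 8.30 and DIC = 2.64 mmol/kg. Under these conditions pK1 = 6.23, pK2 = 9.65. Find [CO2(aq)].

α₀ = 1 / (1 + K1/[H⁺] + K1K2/[H⁺]²) = 1 / (1 + 10^+2.07 + 10^+0.72)
   = 1 / (1 + 117.49 + 5.2481) = 1/123.74 = 0.008082
[CO2*] = α₀ × DIC = 0.008082 × 2.64 = 0.0213 mmol/kg

[CO2*] = 0.0213 mmol/kg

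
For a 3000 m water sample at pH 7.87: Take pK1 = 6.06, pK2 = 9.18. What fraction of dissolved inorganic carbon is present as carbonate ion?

α₂ = 1 / (1 + [H⁺]/K2 + [H⁺]²/(K1K2)) = 1 / (1 + 10^+1.31 + 10^-0.50)
   = 1 / (1 + 20.417 + 0.31623) = 1/21.734 = 0.04601

α₂ = 0.0460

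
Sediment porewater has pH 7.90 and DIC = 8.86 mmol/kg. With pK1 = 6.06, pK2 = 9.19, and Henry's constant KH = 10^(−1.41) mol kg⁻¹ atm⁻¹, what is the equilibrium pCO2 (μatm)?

pCO2 = 3090 μatm

α₀ = 1 / (1 + K1/[H⁺] + K1K2/[H⁺]²) = 1 / (1 + 10^+1.84 + 10^+0.55)
   = 1 / (1 + 69.183 + 3.5481) = 1/73.731 = 0.01356
[CO2*] = α₀ × DIC = 0.01356 × 8.86 = 0.1202 mmol/kg
pCO2 = [CO2*]/KH = 1.202×10^-4 / 3.890×10^-2 = 3090 μatm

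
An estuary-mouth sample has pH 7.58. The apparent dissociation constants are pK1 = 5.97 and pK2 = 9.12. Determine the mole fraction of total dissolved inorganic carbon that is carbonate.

α₂ = 1 / (1 + [H⁺]/K2 + [H⁺]²/(K1K2)) = 1 / (1 + 10^+1.54 + 10^-0.07)
   = 1 / (1 + 34.674 + 0.85114) = 1/36.525 = 0.02738

α₂ = 0.0274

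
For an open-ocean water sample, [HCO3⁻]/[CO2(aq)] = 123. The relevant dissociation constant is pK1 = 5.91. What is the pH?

From K1 = [H⁺][HCO3⁻]/[CO2(aq)]:  pH = pK1 + log₁₀([HCO3⁻]/[CO2(aq)])
log₁₀(123) = +2.090
pH = 5.91 + (+2.090) = 8.00

pH = 8.00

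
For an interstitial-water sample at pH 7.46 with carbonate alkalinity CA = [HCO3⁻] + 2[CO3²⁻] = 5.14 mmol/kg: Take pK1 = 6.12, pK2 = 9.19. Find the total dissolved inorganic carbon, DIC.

DIC = 5.27 mmol/kg

CA = [HCO3⁻] + 2[CO3²⁻] = (α₁ + 2α₂)·DIC
At pH 7.46: [H⁺]/K1 = 10^-1.34 = 0.045709, K2/[H⁺] = 10^-1.73 = 0.018621
α₁ = 1/(1 + 0.045709 + 0.018621) = 1/1.0643 = 0.9396; α₂ = α₁·K2/[H⁺] = 0.01750
α₁ + 2α₂ = 0.9745
DIC = CA / (α₁ + 2α₂) = 5.14 / 0.9745 = 5.27 mmol/kg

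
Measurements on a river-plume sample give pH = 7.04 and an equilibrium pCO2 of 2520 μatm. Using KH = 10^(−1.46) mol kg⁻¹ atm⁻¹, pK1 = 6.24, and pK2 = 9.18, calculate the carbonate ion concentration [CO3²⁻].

[CO2*] = KH · pCO2 = 10^(−1.46) × 2520×10^-6 = 8.738×10^-5 mol/kg
α₀ = 1/(1 + K1/[H⁺] + K1K2/[H⁺]²) = 1/(1 + 10^+0.80 + 10^-1.34) = 0.1360
DIC = [CO2*]/α₀ = 8.738×10^-5 / 0.1360 = 0.6427 mmol/kg
[CO3²⁻] = α₂·DIC; α₂ = 0.006214, so [CO3²⁻] = 0.006214 × 0.6427 = 0.00399 mmol/kg = 3.99 μmol/kg

[CO3²⁻] = 3.99 μmol/kg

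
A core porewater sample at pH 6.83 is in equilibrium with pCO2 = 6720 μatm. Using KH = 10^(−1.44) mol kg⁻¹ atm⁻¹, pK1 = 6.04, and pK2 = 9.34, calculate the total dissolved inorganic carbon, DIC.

DIC = 1.75 mmol/kg

[CO2*] = KH · pCO2 = 10^(−1.44) × 6720×10^-6 = 2.440×10^-4 mol/kg
α₀ = 1/(1 + K1/[H⁺] + K1K2/[H⁺]²) = 1/(1 + 10^+0.79 + 10^-1.72) = 0.1392
DIC = [CO2*]/α₀ = 2.440×10^-4 / 0.1392 = 1.75 mmol/kg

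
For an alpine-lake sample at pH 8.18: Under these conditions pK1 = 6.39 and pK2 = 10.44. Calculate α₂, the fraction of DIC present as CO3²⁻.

α₂ = 1 / (1 + [H⁺]/K2 + [H⁺]²/(K1K2)) = 1 / (1 + 10^+2.26 + 10^+0.47)
   = 1 / (1 + 181.97 + 2.9512) = 1/185.92 = 0.005379

α₂ = 0.00538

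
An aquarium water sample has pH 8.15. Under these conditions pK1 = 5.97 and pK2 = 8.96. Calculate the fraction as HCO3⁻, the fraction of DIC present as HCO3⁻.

α₁ = 0.861

α₁ = 1 / (1 + [H⁺]/K1 + K2/[H⁺]) = 1 / (1 + 10^-2.18 + 10^-0.81)
   = 1 / (1 + 0.0066069 + 0.15488) = 1/1.1615 = 0.8610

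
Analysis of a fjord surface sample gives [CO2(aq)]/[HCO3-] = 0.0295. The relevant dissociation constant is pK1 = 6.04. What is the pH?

From K1 = [H⁺][HCO3-]/[CO2(aq)]:  pH = pK1 − log₁₀([CO2(aq)]/[HCO3-])
log₁₀(0.0295) = -1.530
pH = 6.04 − (-1.530) = 7.57

pH = 7.57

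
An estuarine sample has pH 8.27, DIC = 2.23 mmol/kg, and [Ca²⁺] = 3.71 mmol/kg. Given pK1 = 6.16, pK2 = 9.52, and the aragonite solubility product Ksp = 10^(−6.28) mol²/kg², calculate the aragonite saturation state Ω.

α₂ = 1 / (1 + [H⁺]/K2 + [H⁺]²/(K1K2)) = 1 / (1 + 10^+1.25 + 10^-0.86)
   = 1 / (1 + 17.783 + 0.13804) = 1/18.921 = 0.05285
[CO3²⁻] = α₂ × DIC = 0.05285 × 2.23 = 0.1179 mmol/kg
Ksp = 10^(−6.28) = 5.248×10^-7
Ω = [Ca²⁺][CO3²⁻]/Ksp = (3.71×10^-3)(1.179×10^-4) / 5.248×10^-7 = 0.833

Ω = 0.833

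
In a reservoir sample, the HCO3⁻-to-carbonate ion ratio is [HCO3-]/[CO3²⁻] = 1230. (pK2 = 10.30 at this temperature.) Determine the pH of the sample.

From K2 = [H⁺][CO3²⁻]/[HCO3-]:  pH = pK2 − log₁₀([HCO3-]/[CO3²⁻])
log₁₀(1230) = +3.090
pH = 10.30 − (+3.090) = 7.21

pH = 7.21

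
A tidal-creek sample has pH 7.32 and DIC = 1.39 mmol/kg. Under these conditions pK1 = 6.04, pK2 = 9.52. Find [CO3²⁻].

α₂ = 1 / (1 + [H⁺]/K2 + [H⁺]²/(K1K2)) = 1 / (1 + 10^+2.20 + 10^+0.92)
   = 1 / (1 + 158.49 + 8.3176) = 1/167.81 = 0.005959
[CO3²⁻] = α₂ × DIC = 0.005959 × 1.39 = 0.00828 mmol/kg = 8.28 μmol/kg

[CO3²⁻] = 8.28 μmol/kg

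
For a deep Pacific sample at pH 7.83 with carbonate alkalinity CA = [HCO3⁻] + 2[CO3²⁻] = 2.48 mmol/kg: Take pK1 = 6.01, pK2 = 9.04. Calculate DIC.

CA = [HCO3⁻] + 2[CO3²⁻] = (α₁ + 2α₂)·DIC
At pH 7.83: [H⁺]/K1 = 10^-1.82 = 0.015136, K2/[H⁺] = 10^-1.21 = 0.061660
α₁ = 1/(1 + 0.015136 + 0.061660) = 1/1.0768 = 0.9287; α₂ = α₁·K2/[H⁺] = 0.05726
α₁ + 2α₂ = 1.0432
DIC = CA / (α₁ + 2α₂) = 2.48 / 1.0432 = 2.38 mmol/kg

DIC = 2.38 mmol/kg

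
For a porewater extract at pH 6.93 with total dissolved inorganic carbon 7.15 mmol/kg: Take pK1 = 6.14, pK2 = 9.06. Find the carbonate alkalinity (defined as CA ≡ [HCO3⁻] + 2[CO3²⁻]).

CA = 6.20 mmol/kg

CA = [HCO3⁻] + 2[CO3²⁻] = (α₁ + 2α₂)·DIC
At pH 6.93: [H⁺]/K1 = 10^-0.79 = 0.16218, K2/[H⁺] = 10^-2.13 = 0.0074131
α₁ = 1/(1 + 0.16218 + 0.0074131) = 1/1.1696 = 0.8550; α₂ = α₁·K2/[H⁺] = 0.006338
α₁ + 2α₂ = 0.8677
CA = 0.8677 × 7.15 = 6.20 mmol/kg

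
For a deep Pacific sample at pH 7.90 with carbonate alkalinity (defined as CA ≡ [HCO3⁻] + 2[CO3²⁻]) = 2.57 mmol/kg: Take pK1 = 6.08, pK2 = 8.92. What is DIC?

DIC = 2.40 mmol/kg

CA = [HCO3⁻] + 2[CO3²⁻] = (α₁ + 2α₂)·DIC
At pH 7.90: [H⁺]/K1 = 10^-1.82 = 0.015136, K2/[H⁺] = 10^-1.02 = 0.095499
α₁ = 1/(1 + 0.015136 + 0.095499) = 1/1.1106 = 0.9004; α₂ = α₁·K2/[H⁺] = 0.08599
α₁ + 2α₂ = 1.0724
DIC = CA / (α₁ + 2α₂) = 2.57 / 1.0724 = 2.40 mmol/kg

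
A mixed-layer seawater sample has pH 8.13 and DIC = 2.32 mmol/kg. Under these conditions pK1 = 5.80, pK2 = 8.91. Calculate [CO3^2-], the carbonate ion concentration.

[CO3²⁻] = 0.329 mmol/kg

α₂ = 1 / (1 + [H⁺]/K2 + [H⁺]²/(K1K2)) = 1 / (1 + 10^+0.78 + 10^-1.55)
   = 1 / (1 + 6.0256 + 0.028184) = 1/7.0538 = 0.1418
[CO3²⁻] = α₂ × DIC = 0.1418 × 2.32 = 0.329 mmol/kg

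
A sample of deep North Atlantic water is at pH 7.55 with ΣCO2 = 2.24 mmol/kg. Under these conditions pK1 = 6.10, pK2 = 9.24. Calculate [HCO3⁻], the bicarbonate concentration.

α₁ = 1 / (1 + [H⁺]/K1 + K2/[H⁺]) = 1 / (1 + 10^-1.45 + 10^-1.69)
   = 1 / (1 + 0.035481 + 0.020417) = 1/1.0559 = 0.9471
[HCO3⁻] = α₁ × DIC = 0.9471 × 2.24 = 2.12 mmol/kg

[HCO3⁻] = 2.12 mmol/kg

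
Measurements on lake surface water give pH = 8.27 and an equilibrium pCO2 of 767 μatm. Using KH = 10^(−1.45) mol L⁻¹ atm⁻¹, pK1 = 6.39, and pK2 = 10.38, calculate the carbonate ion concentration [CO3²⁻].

[CO2*] = KH · pCO2 = 10^(−1.45) × 767×10^-6 = 2.721×10^-5 mol/L
α₀ = 1/(1 + K1/[H⁺] + K1K2/[H⁺]²) = 1/(1 + 10^+1.88 + 10^-0.23) = 0.01291
DIC = [CO2*]/α₀ = 2.721×10^-5 / 0.01291 = 2.108 mmol/L
[CO3²⁻] = α₂·DIC; α₂ = 0.007603, so [CO3²⁻] = 0.007603 × 2.108 = 0.0160 mmol/L = 16.0 μmol/L

[CO3²⁻] = 16.0 μmol/L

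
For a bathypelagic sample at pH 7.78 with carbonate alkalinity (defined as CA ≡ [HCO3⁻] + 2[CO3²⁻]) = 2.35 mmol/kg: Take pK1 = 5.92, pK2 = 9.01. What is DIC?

CA = [HCO3⁻] + 2[CO3²⁻] = (α₁ + 2α₂)·DIC
At pH 7.78: [H⁺]/K1 = 10^-1.86 = 0.013804, K2/[H⁺] = 10^-1.23 = 0.058884
α₁ = 1/(1 + 0.013804 + 0.058884) = 1/1.0727 = 0.9322; α₂ = α₁·K2/[H⁺] = 0.05489
α₁ + 2α₂ = 1.0420
DIC = CA / (α₁ + 2α₂) = 2.35 / 1.0420 = 2.26 mmol/kg

DIC = 2.26 mmol/kg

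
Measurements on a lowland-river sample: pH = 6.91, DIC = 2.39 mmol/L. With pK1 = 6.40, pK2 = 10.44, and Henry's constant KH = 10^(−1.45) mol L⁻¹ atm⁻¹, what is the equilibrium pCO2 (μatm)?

α₀ = 1 / (1 + K1/[H⁺] + K1K2/[H⁺]²) = 1 / (1 + 10^+0.51 + 10^-3.02)
   = 1 / (1 + 3.2359 + 0.00095499) = 1/4.2369 = 0.2360
[CO2*] = α₀ × DIC = 0.2360 × 2.39 = 0.5641 mmol/L
pCO2 = [CO2*]/KH = 5.641×10^-4 / 3.548×10^-2 = 1.59×10^4 μatm

pCO2 = 1.59×10^4 μatm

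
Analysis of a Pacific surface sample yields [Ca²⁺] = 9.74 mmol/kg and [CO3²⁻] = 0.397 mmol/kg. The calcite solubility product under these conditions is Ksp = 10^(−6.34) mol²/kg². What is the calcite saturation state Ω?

Ω = 8.46

Ksp = 10^(−6.34) = 4.571×10^-7
Ω = [Ca²⁺][CO3²⁻]/Ksp = (9.74×10^-3)(0.397×10^-3) / 4.571×10^-7 = 8.46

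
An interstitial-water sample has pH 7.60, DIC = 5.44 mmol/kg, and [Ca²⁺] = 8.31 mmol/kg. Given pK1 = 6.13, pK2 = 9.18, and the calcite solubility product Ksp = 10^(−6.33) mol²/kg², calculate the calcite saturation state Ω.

Ω = 2.40

α₂ = 1 / (1 + [H⁺]/K2 + [H⁺]²/(K1K2)) = 1 / (1 + 10^+1.58 + 10^+0.11)
   = 1 / (1 + 38.019 + 1.2882) = 1/40.307 = 0.02481
[CO3²⁻] = α₂ × DIC = 0.02481 × 5.44 = 0.1350 mmol/kg
Ksp = 10^(−6.33) = 4.677×10^-7
Ω = [Ca²⁺][CO3²⁻]/Ksp = (8.31×10^-3)(1.350×10^-4) / 4.677×10^-7 = 2.40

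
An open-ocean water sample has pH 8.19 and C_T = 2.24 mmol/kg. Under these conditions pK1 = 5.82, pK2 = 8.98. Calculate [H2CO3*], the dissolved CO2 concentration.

[CO2*] = 8.19 μmol/kg

α₀ = 1 / (1 + K1/[H⁺] + K1K2/[H⁺]²) = 1 / (1 + 10^+2.37 + 10^+1.58)
   = 1 / (1 + 234.42 + 38.019) = 1/273.44 = 0.003657
[CO2*] = α₀ × DIC = 0.003657 × 2.24 = 0.00819 mmol/kg = 8.19 μmol/kg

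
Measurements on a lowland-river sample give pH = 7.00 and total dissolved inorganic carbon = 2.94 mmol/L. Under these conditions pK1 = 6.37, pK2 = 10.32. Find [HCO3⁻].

α₁ = 1 / (1 + [H⁺]/K1 + K2/[H⁺]) = 1 / (1 + 10^-0.63 + 10^-3.32)
   = 1 / (1 + 0.23442 + 0.00047863) = 1/1.2349 = 0.8098
[HCO3⁻] = α₁ × DIC = 0.8098 × 2.94 = 2.38 mmol/L

[HCO3⁻] = 2.38 mmol/L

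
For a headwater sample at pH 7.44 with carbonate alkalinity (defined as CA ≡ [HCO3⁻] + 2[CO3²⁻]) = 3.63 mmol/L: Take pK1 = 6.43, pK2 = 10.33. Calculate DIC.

CA = [HCO3⁻] + 2[CO3²⁻] = (α₁ + 2α₂)·DIC
At pH 7.44: [H⁺]/K1 = 10^-1.01 = 0.097724, K2/[H⁺] = 10^-2.89 = 0.0012882
α₁ = 1/(1 + 0.097724 + 0.0012882) = 1/1.0990 = 0.9099; α₂ = α₁·K2/[H⁺] = 0.001172
α₁ + 2α₂ = 0.9123
DIC = CA / (α₁ + 2α₂) = 3.63 / 0.9123 = 3.98 mmol/L

DIC = 3.98 mmol/L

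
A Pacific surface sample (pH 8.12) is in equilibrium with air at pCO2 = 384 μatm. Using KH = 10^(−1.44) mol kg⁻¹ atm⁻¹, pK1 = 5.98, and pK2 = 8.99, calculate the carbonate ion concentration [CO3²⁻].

[CO2*] = KH · pCO2 = 10^(−1.44) × 384×10^-6 = 1.394×10^-5 mol/kg
α₀ = 1/(1 + K1/[H⁺] + K1K2/[H⁺]²) = 1/(1 + 10^+2.14 + 10^+1.27) = 0.006343
DIC = [CO2*]/α₀ = 1.394×10^-5 / 0.006343 = 2.198 mmol/kg
[CO3²⁻] = α₂·DIC; α₂ = 0.1181, so [CO3²⁻] = 0.1181 × 2.198 = 0.260 mmol/kg

[CO3²⁻] = 0.260 mmol/kg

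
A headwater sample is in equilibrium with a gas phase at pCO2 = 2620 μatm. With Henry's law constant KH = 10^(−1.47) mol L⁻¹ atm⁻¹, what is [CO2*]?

[CO2*] = 88.8 μmol/L

KH = 10^(−1.47) = 3.388×10^-2 mol L⁻¹ atm⁻¹
[CO2*] = KH · pCO2 = 3.388×10^-2 × 2620×10^-6 atm = 8.88×10^-5 mol/L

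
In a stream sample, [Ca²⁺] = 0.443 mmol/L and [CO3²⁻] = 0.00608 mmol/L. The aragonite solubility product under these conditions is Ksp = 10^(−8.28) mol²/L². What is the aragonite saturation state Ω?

Ksp = 10^(−8.28) = 5.248×10^-9
Ω = [Ca²⁺][CO3²⁻]/Ksp = (0.443×10^-3)(0.00608×10^-3) / 5.248×10^-9 = 0.513

Ω = 0.513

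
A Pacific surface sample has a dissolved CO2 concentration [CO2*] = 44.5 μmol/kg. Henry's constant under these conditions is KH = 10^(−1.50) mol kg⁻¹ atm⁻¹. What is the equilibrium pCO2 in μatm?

KH = 10^(−1.50) = 3.162×10^-2 mol kg⁻¹ atm⁻¹
pCO2 = [CO2*]/KH = 44.5×10^-6 / 3.162×10^-2 = 1.41×10^-3 atm = 1410 μatm

pCO2 = 1410 μatm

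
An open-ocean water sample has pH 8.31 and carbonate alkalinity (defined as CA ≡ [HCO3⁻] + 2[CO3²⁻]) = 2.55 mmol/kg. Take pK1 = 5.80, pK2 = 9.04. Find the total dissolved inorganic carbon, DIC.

CA = [HCO3⁻] + 2[CO3²⁻] = (α₁ + 2α₂)·DIC
At pH 8.31: [H⁺]/K1 = 10^-2.51 = 0.0030903, K2/[H⁺] = 10^-0.73 = 0.18621
α₁ = 1/(1 + 0.0030903 + 0.18621) = 1/1.1893 = 0.8408; α₂ = α₁·K2/[H⁺] = 0.1566
α₁ + 2α₂ = 1.1540
DIC = CA / (α₁ + 2α₂) = 2.55 / 1.1540 = 2.21 mmol/kg

DIC = 2.21 mmol/kg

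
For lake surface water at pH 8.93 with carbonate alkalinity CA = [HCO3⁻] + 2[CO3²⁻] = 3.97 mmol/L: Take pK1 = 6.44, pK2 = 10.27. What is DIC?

DIC = 3.82 mmol/L

CA = [HCO3⁻] + 2[CO3²⁻] = (α₁ + 2α₂)·DIC
At pH 8.93: [H⁺]/K1 = 10^-2.49 = 0.0032359, K2/[H⁺] = 10^-1.34 = 0.045709
α₁ = 1/(1 + 0.0032359 + 0.045709) = 1/1.0489 = 0.9533; α₂ = α₁·K2/[H⁺] = 0.04358
α₁ + 2α₂ = 1.0405
DIC = CA / (α₁ + 2α₂) = 3.97 / 1.0405 = 3.82 mmol/L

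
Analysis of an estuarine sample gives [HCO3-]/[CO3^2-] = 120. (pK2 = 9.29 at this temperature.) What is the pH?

From K2 = [H⁺][CO3^2-]/[HCO3-]:  pH = pK2 − log₁₀([HCO3-]/[CO3^2-])
log₁₀(120) = +2.079
pH = 9.29 − (+2.079) = 7.21

pH = 7.21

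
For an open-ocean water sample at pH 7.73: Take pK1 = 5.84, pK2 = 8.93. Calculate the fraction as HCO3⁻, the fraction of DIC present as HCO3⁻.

α₁ = 1 / (1 + [H⁺]/K1 + K2/[H⁺]) = 1 / (1 + 10^-1.89 + 10^-1.20)
   = 1 / (1 + 0.012882 + 0.063096) = 1/1.0760 = 0.9294

α₁ = 0.929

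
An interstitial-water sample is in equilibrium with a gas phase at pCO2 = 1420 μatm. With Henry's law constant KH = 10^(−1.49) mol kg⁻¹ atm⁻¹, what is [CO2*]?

[CO2*] = 46.0 μmol/kg

KH = 10^(−1.49) = 3.236×10^-2 mol kg⁻¹ atm⁻¹
[CO2*] = KH · pCO2 = 3.236×10^-2 × 1420×10^-6 atm = 4.60×10^-5 mol/kg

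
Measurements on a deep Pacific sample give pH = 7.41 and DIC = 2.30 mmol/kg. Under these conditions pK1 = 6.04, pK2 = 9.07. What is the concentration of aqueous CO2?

[CO2*] = 0.0922 mmol/kg

α₀ = 1 / (1 + K1/[H⁺] + K1K2/[H⁺]²) = 1 / (1 + 10^+1.37 + 10^-0.29)
   = 1 / (1 + 23.442 + 0.51286) = 1/24.955 = 0.04007
[CO2*] = α₀ × DIC = 0.04007 × 2.30 = 0.0922 mmol/kg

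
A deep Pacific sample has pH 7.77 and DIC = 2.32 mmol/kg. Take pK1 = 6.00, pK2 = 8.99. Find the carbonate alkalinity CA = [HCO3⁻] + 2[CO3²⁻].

CA = 2.41 mmol/kg

CA = [HCO3⁻] + 2[CO3²⁻] = (α₁ + 2α₂)·DIC
At pH 7.77: [H⁺]/K1 = 10^-1.77 = 0.016982, K2/[H⁺] = 10^-1.22 = 0.060256
α₁ = 1/(1 + 0.016982 + 0.060256) = 1/1.0772 = 0.9283; α₂ = α₁·K2/[H⁺] = 0.05594
α₁ + 2α₂ = 1.0402
CA = 1.0402 × 2.32 = 2.41 mmol/kg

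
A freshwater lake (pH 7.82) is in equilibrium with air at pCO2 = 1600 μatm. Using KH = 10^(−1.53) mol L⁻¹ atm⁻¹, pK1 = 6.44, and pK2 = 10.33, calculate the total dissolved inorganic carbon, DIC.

DIC = 1.18 mmol/L

[CO2*] = KH · pCO2 = 10^(−1.53) × 1600×10^-6 = 4.722×10^-5 mol/L
α₀ = 1/(1 + K1/[H⁺] + K1K2/[H⁺]²) = 1/(1 + 10^+1.38 + 10^-1.13) = 0.03990
DIC = [CO2*]/α₀ = 4.722×10^-5 / 0.03990 = 1.18 mmol/L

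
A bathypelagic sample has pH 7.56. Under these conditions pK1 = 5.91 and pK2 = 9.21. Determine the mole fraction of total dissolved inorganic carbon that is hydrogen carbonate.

α₁ = 0.957

α₁ = 1 / (1 + [H⁺]/K1 + K2/[H⁺]) = 1 / (1 + 10^-1.65 + 10^-1.65)
   = 1 / (1 + 0.022387 + 0.022387) = 1/1.0448 = 0.9571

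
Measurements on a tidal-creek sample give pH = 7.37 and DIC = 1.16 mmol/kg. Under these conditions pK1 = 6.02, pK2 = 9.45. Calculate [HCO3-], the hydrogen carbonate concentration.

α₁ = 1 / (1 + [H⁺]/K1 + K2/[H⁺]) = 1 / (1 + 10^-1.35 + 10^-2.08)
   = 1 / (1 + 0.044668 + 0.0083176) = 1/1.0530 = 0.9497
[HCO3⁻] = α₁ × DIC = 0.9497 × 1.16 = 1.10 mmol/kg

[HCO3⁻] = 1.10 mmol/kg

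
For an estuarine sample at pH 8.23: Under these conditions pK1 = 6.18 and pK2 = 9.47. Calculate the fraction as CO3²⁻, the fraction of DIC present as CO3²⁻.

α₂ = 1 / (1 + [H⁺]/K2 + [H⁺]²/(K1K2)) = 1 / (1 + 10^+1.24 + 10^-0.81)
   = 1 / (1 + 17.378 + 0.15488) = 1/18.533 = 0.05396

α₂ = 0.0540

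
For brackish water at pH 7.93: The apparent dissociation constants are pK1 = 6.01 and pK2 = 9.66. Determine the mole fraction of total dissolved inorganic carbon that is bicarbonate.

α₁ = 1 / (1 + [H⁺]/K1 + K2/[H⁺]) = 1 / (1 + 10^-1.92 + 10^-1.73)
   = 1 / (1 + 0.012023 + 0.018621) = 1/1.0306 = 0.9703

α₁ = 0.970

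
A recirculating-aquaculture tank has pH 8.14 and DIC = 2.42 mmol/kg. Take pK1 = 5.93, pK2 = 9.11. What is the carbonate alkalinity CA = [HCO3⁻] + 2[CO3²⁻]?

CA = 2.64 mmol/kg

CA = [HCO3⁻] + 2[CO3²⁻] = (α₁ + 2α₂)·DIC
At pH 8.14: [H⁺]/K1 = 10^-2.21 = 0.0061660, K2/[H⁺] = 10^-0.97 = 0.10715
α₁ = 1/(1 + 0.0061660 + 0.10715) = 1/1.1133 = 0.8982; α₂ = α₁·K2/[H⁺] = 0.09625
α₁ + 2α₂ = 1.0907
CA = 1.0907 × 2.42 = 2.64 mmol/kg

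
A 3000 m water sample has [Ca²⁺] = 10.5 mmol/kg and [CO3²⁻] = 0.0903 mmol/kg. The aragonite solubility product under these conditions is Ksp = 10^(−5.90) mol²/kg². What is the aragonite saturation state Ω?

Ksp = 10^(−5.90) = 1.259×10^-6
Ω = [Ca²⁺][CO3²⁻]/Ksp = (10.5×10^-3)(0.0903×10^-3) / 1.259×10^-6 = 0.753

Ω = 0.753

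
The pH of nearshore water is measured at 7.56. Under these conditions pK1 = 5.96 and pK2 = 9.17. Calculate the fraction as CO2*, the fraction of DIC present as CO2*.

α₀ = 0.0239

α₀ = 1 / (1 + K1/[H⁺] + K1K2/[H⁺]²) = 1 / (1 + 10^+1.60 + 10^-0.01)
   = 1 / (1 + 39.811 + 0.97724) = 1/41.788 = 0.02393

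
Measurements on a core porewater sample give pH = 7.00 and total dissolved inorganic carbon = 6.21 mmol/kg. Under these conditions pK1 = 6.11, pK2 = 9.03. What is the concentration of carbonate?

[CO3²⁻] = 0.0509 mmol/kg

α₂ = 1 / (1 + [H⁺]/K2 + [H⁺]²/(K1K2)) = 1 / (1 + 10^+2.03 + 10^+1.14)
   = 1 / (1 + 107.15 + 13.804) = 1/121.96 = 0.008200
[CO3²⁻] = α₂ × DIC = 0.008200 × 6.21 = 0.0509 mmol/kg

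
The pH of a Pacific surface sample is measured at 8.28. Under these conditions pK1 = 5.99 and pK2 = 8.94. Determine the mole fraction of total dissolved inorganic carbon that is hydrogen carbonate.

α₁ = 1 / (1 + [H⁺]/K1 + K2/[H⁺]) = 1 / (1 + 10^-2.29 + 10^-0.66)
   = 1 / (1 + 0.0051286 + 0.21878) = 1/1.2239 = 0.8171

α₁ = 0.817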